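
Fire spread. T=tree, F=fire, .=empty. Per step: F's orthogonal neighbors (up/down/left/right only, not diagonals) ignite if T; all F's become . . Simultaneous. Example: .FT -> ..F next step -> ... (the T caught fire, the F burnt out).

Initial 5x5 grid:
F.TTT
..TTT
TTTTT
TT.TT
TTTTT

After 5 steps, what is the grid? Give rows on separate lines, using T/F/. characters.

Step 1: 0 trees catch fire, 1 burn out
  ..TTT
  ..TTT
  TTTTT
  TT.TT
  TTTTT
Step 2: 0 trees catch fire, 0 burn out
  ..TTT
  ..TTT
  TTTTT
  TT.TT
  TTTTT
Step 3: 0 trees catch fire, 0 burn out
  ..TTT
  ..TTT
  TTTTT
  TT.TT
  TTTTT
Step 4: 0 trees catch fire, 0 burn out
  ..TTT
  ..TTT
  TTTTT
  TT.TT
  TTTTT
Step 5: 0 trees catch fire, 0 burn out
  ..TTT
  ..TTT
  TTTTT
  TT.TT
  TTTTT

..TTT
..TTT
TTTTT
TT.TT
TTTTT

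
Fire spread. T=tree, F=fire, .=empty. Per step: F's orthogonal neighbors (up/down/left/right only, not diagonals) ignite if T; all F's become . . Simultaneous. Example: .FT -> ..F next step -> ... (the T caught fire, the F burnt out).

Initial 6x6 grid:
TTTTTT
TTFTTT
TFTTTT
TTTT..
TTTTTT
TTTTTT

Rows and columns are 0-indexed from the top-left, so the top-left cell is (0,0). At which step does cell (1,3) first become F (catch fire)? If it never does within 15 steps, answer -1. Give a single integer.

Step 1: cell (1,3)='F' (+6 fires, +2 burnt)
  -> target ignites at step 1
Step 2: cell (1,3)='.' (+8 fires, +6 burnt)
Step 3: cell (1,3)='.' (+8 fires, +8 burnt)
Step 4: cell (1,3)='.' (+5 fires, +8 burnt)
Step 5: cell (1,3)='.' (+2 fires, +5 burnt)
Step 6: cell (1,3)='.' (+2 fires, +2 burnt)
Step 7: cell (1,3)='.' (+1 fires, +2 burnt)
Step 8: cell (1,3)='.' (+0 fires, +1 burnt)
  fire out at step 8

1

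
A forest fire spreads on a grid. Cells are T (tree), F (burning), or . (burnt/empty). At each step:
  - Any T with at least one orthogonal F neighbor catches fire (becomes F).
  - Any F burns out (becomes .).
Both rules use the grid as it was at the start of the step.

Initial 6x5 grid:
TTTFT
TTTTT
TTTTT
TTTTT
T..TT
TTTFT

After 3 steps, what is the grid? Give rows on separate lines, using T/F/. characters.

Step 1: 6 trees catch fire, 2 burn out
  TTF.F
  TTTFT
  TTTTT
  TTTTT
  T..FT
  TTF.F
Step 2: 7 trees catch fire, 6 burn out
  TF...
  TTF.F
  TTTFT
  TTTFT
  T...F
  TF...
Step 3: 7 trees catch fire, 7 burn out
  F....
  TF...
  TTF.F
  TTF.F
  T....
  F....

F....
TF...
TTF.F
TTF.F
T....
F....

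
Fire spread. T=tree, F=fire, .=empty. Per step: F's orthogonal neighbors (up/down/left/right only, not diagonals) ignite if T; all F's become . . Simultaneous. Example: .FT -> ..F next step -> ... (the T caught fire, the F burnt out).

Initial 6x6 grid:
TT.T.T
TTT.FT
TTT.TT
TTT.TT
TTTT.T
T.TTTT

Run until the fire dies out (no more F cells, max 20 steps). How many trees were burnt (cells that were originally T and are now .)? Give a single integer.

Step 1: +2 fires, +1 burnt (F count now 2)
Step 2: +3 fires, +2 burnt (F count now 3)
Step 3: +1 fires, +3 burnt (F count now 1)
Step 4: +1 fires, +1 burnt (F count now 1)
Step 5: +1 fires, +1 burnt (F count now 1)
Step 6: +1 fires, +1 burnt (F count now 1)
Step 7: +1 fires, +1 burnt (F count now 1)
Step 8: +2 fires, +1 burnt (F count now 2)
Step 9: +1 fires, +2 burnt (F count now 1)
Step 10: +2 fires, +1 burnt (F count now 2)
Step 11: +3 fires, +2 burnt (F count now 3)
Step 12: +4 fires, +3 burnt (F count now 4)
Step 13: +2 fires, +4 burnt (F count now 2)
Step 14: +2 fires, +2 burnt (F count now 2)
Step 15: +1 fires, +2 burnt (F count now 1)
Step 16: +0 fires, +1 burnt (F count now 0)
Fire out after step 16
Initially T: 28, now '.': 35
Total burnt (originally-T cells now '.'): 27

Answer: 27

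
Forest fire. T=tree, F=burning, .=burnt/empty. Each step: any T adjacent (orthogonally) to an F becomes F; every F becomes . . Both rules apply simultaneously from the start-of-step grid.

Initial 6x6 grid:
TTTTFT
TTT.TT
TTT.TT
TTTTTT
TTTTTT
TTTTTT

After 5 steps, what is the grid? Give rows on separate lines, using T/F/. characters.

Step 1: 3 trees catch fire, 1 burn out
  TTTF.F
  TTT.FT
  TTT.TT
  TTTTTT
  TTTTTT
  TTTTTT
Step 2: 3 trees catch fire, 3 burn out
  TTF...
  TTT..F
  TTT.FT
  TTTTTT
  TTTTTT
  TTTTTT
Step 3: 4 trees catch fire, 3 burn out
  TF....
  TTF...
  TTT..F
  TTTTFT
  TTTTTT
  TTTTTT
Step 4: 6 trees catch fire, 4 burn out
  F.....
  TF....
  TTF...
  TTTF.F
  TTTTFT
  TTTTTT
Step 5: 6 trees catch fire, 6 burn out
  ......
  F.....
  TF....
  TTF...
  TTTF.F
  TTTTFT

......
F.....
TF....
TTF...
TTTF.F
TTTTFT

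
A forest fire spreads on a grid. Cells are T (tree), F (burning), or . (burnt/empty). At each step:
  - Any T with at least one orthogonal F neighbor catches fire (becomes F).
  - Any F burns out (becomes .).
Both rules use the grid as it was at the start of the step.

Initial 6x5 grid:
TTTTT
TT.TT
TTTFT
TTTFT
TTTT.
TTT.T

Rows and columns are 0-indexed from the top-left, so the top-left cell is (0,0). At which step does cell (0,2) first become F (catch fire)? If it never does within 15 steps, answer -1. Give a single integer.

Step 1: cell (0,2)='T' (+6 fires, +2 burnt)
Step 2: cell (0,2)='T' (+5 fires, +6 burnt)
Step 3: cell (0,2)='F' (+7 fires, +5 burnt)
  -> target ignites at step 3
Step 4: cell (0,2)='.' (+4 fires, +7 burnt)
Step 5: cell (0,2)='.' (+2 fires, +4 burnt)
Step 6: cell (0,2)='.' (+0 fires, +2 burnt)
  fire out at step 6

3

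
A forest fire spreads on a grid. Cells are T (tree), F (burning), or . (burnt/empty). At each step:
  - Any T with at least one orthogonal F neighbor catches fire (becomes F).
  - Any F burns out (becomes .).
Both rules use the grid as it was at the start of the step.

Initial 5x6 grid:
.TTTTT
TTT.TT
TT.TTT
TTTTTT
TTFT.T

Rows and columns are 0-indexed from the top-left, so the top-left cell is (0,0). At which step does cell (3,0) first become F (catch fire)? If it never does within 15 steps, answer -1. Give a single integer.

Step 1: cell (3,0)='T' (+3 fires, +1 burnt)
Step 2: cell (3,0)='T' (+3 fires, +3 burnt)
Step 3: cell (3,0)='F' (+4 fires, +3 burnt)
  -> target ignites at step 3
Step 4: cell (3,0)='.' (+4 fires, +4 burnt)
Step 5: cell (3,0)='.' (+6 fires, +4 burnt)
Step 6: cell (3,0)='.' (+3 fires, +6 burnt)
Step 7: cell (3,0)='.' (+2 fires, +3 burnt)
Step 8: cell (3,0)='.' (+0 fires, +2 burnt)
  fire out at step 8

3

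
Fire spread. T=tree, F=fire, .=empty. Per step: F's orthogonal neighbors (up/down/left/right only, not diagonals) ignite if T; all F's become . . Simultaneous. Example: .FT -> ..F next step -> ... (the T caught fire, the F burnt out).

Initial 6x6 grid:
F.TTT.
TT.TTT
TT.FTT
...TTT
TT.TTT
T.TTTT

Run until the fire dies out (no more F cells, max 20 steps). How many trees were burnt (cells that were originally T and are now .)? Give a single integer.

Answer: 22

Derivation:
Step 1: +4 fires, +2 burnt (F count now 4)
Step 2: +7 fires, +4 burnt (F count now 7)
Step 3: +7 fires, +7 burnt (F count now 7)
Step 4: +3 fires, +7 burnt (F count now 3)
Step 5: +1 fires, +3 burnt (F count now 1)
Step 6: +0 fires, +1 burnt (F count now 0)
Fire out after step 6
Initially T: 25, now '.': 33
Total burnt (originally-T cells now '.'): 22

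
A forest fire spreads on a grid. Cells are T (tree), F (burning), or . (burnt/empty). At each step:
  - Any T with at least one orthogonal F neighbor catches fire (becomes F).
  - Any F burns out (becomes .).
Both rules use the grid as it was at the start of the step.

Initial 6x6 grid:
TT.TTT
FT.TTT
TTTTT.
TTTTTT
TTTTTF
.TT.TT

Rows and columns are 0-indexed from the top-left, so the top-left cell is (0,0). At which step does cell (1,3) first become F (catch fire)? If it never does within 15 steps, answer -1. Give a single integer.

Step 1: cell (1,3)='T' (+6 fires, +2 burnt)
Step 2: cell (1,3)='T' (+6 fires, +6 burnt)
Step 3: cell (1,3)='T' (+6 fires, +6 burnt)
Step 4: cell (1,3)='T' (+5 fires, +6 burnt)
Step 5: cell (1,3)='F' (+4 fires, +5 burnt)
  -> target ignites at step 5
Step 6: cell (1,3)='.' (+2 fires, +4 burnt)
Step 7: cell (1,3)='.' (+0 fires, +2 burnt)
  fire out at step 7

5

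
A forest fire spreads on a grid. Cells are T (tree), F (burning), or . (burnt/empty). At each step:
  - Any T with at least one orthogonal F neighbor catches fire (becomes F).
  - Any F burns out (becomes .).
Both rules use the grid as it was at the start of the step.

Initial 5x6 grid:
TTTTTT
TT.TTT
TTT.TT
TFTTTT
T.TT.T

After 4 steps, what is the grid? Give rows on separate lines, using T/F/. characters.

Step 1: 3 trees catch fire, 1 burn out
  TTTTTT
  TT.TTT
  TFT.TT
  F.FTTT
  T.TT.T
Step 2: 6 trees catch fire, 3 burn out
  TTTTTT
  TF.TTT
  F.F.TT
  ...FTT
  F.FT.T
Step 3: 4 trees catch fire, 6 burn out
  TFTTTT
  F..TTT
  ....TT
  ....FT
  ...F.T
Step 4: 4 trees catch fire, 4 burn out
  F.FTTT
  ...TTT
  ....FT
  .....F
  .....T

F.FTTT
...TTT
....FT
.....F
.....T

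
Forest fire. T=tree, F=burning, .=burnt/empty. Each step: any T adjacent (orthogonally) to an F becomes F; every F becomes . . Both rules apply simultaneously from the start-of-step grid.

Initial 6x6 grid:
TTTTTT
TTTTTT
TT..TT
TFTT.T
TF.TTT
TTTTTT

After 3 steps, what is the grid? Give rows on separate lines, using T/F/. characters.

Step 1: 5 trees catch fire, 2 burn out
  TTTTTT
  TTTTTT
  TF..TT
  F.FT.T
  F..TTT
  TFTTTT
Step 2: 5 trees catch fire, 5 burn out
  TTTTTT
  TFTTTT
  F...TT
  ...F.T
  ...TTT
  F.FTTT
Step 3: 5 trees catch fire, 5 burn out
  TFTTTT
  F.FTTT
  ....TT
  .....T
  ...FTT
  ...FTT

TFTTTT
F.FTTT
....TT
.....T
...FTT
...FTT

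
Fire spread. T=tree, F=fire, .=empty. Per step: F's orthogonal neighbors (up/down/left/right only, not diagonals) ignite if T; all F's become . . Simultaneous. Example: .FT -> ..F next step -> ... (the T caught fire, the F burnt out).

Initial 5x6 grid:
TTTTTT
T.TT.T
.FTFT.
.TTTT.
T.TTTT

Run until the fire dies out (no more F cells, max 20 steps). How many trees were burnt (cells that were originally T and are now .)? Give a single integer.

Answer: 20

Derivation:
Step 1: +5 fires, +2 burnt (F count now 5)
Step 2: +5 fires, +5 burnt (F count now 5)
Step 3: +4 fires, +5 burnt (F count now 4)
Step 4: +3 fires, +4 burnt (F count now 3)
Step 5: +2 fires, +3 burnt (F count now 2)
Step 6: +1 fires, +2 burnt (F count now 1)
Step 7: +0 fires, +1 burnt (F count now 0)
Fire out after step 7
Initially T: 21, now '.': 29
Total burnt (originally-T cells now '.'): 20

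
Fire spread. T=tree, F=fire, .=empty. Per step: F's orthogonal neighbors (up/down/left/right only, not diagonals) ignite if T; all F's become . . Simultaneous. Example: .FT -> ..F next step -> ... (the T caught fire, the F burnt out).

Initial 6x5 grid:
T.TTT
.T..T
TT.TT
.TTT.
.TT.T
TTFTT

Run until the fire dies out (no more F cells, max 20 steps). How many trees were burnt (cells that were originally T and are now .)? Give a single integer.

Step 1: +3 fires, +1 burnt (F count now 3)
Step 2: +4 fires, +3 burnt (F count now 4)
Step 3: +3 fires, +4 burnt (F count now 3)
Step 4: +2 fires, +3 burnt (F count now 2)
Step 5: +3 fires, +2 burnt (F count now 3)
Step 6: +1 fires, +3 burnt (F count now 1)
Step 7: +1 fires, +1 burnt (F count now 1)
Step 8: +1 fires, +1 burnt (F count now 1)
Step 9: +1 fires, +1 burnt (F count now 1)
Step 10: +0 fires, +1 burnt (F count now 0)
Fire out after step 10
Initially T: 20, now '.': 29
Total burnt (originally-T cells now '.'): 19

Answer: 19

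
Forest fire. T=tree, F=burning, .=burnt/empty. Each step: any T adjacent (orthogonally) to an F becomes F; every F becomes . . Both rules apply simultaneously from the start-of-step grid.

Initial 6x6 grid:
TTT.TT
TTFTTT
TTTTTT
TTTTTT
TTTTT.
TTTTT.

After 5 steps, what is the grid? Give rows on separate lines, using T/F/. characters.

Step 1: 4 trees catch fire, 1 burn out
  TTF.TT
  TF.FTT
  TTFTTT
  TTTTTT
  TTTTT.
  TTTTT.
Step 2: 6 trees catch fire, 4 burn out
  TF..TT
  F...FT
  TF.FTT
  TTFTTT
  TTTTT.
  TTTTT.
Step 3: 8 trees catch fire, 6 burn out
  F...FT
  .....F
  F...FT
  TF.FTT
  TTFTT.
  TTTTT.
Step 4: 7 trees catch fire, 8 burn out
  .....F
  ......
  .....F
  F...FT
  TF.FT.
  TTFTT.
Step 5: 5 trees catch fire, 7 burn out
  ......
  ......
  ......
  .....F
  F...F.
  TF.FT.

......
......
......
.....F
F...F.
TF.FT.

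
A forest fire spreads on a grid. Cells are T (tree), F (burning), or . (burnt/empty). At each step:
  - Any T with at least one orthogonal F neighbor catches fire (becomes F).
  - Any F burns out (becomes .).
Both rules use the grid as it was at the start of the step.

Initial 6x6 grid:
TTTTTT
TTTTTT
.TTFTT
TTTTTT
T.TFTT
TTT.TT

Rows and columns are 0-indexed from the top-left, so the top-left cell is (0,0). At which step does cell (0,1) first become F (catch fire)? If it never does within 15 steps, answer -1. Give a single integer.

Step 1: cell (0,1)='T' (+6 fires, +2 burnt)
Step 2: cell (0,1)='T' (+10 fires, +6 burnt)
Step 3: cell (0,1)='T' (+8 fires, +10 burnt)
Step 4: cell (0,1)='F' (+5 fires, +8 burnt)
  -> target ignites at step 4
Step 5: cell (0,1)='.' (+2 fires, +5 burnt)
Step 6: cell (0,1)='.' (+0 fires, +2 burnt)
  fire out at step 6

4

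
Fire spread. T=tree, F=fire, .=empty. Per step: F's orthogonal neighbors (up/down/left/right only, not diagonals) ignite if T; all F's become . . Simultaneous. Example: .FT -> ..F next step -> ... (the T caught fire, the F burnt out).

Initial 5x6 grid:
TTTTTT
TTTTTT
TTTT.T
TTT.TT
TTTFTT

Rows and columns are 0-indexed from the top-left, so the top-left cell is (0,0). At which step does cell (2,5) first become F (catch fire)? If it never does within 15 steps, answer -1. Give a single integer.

Step 1: cell (2,5)='T' (+2 fires, +1 burnt)
Step 2: cell (2,5)='T' (+4 fires, +2 burnt)
Step 3: cell (2,5)='T' (+4 fires, +4 burnt)
Step 4: cell (2,5)='F' (+5 fires, +4 burnt)
  -> target ignites at step 4
Step 5: cell (2,5)='.' (+5 fires, +5 burnt)
Step 6: cell (2,5)='.' (+5 fires, +5 burnt)
Step 7: cell (2,5)='.' (+2 fires, +5 burnt)
Step 8: cell (2,5)='.' (+0 fires, +2 burnt)
  fire out at step 8

4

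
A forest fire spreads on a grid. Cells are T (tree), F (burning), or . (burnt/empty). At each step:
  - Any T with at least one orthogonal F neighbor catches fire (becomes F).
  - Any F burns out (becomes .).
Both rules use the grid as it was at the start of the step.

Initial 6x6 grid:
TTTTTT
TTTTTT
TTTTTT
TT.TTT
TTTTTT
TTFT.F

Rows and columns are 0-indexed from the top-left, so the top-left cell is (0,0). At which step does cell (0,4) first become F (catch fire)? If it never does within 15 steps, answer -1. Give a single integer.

Step 1: cell (0,4)='T' (+4 fires, +2 burnt)
Step 2: cell (0,4)='T' (+5 fires, +4 burnt)
Step 3: cell (0,4)='T' (+5 fires, +5 burnt)
Step 4: cell (0,4)='T' (+5 fires, +5 burnt)
Step 5: cell (0,4)='T' (+6 fires, +5 burnt)
Step 6: cell (0,4)='F' (+5 fires, +6 burnt)
  -> target ignites at step 6
Step 7: cell (0,4)='.' (+2 fires, +5 burnt)
Step 8: cell (0,4)='.' (+0 fires, +2 burnt)
  fire out at step 8

6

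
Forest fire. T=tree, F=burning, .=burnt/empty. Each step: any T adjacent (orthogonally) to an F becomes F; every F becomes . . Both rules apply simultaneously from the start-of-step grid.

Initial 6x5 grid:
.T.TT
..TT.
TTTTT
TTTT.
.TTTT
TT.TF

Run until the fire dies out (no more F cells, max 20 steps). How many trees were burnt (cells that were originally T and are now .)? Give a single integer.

Step 1: +2 fires, +1 burnt (F count now 2)
Step 2: +1 fires, +2 burnt (F count now 1)
Step 3: +2 fires, +1 burnt (F count now 2)
Step 4: +3 fires, +2 burnt (F count now 3)
Step 5: +5 fires, +3 burnt (F count now 5)
Step 6: +5 fires, +5 burnt (F count now 5)
Step 7: +2 fires, +5 burnt (F count now 2)
Step 8: +0 fires, +2 burnt (F count now 0)
Fire out after step 8
Initially T: 21, now '.': 29
Total burnt (originally-T cells now '.'): 20

Answer: 20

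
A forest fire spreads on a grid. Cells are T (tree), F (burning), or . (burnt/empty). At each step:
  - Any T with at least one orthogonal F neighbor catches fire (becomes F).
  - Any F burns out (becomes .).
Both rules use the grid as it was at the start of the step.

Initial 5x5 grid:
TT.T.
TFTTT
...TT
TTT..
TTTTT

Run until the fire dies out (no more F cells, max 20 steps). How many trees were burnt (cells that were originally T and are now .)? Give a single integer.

Step 1: +3 fires, +1 burnt (F count now 3)
Step 2: +2 fires, +3 burnt (F count now 2)
Step 3: +3 fires, +2 burnt (F count now 3)
Step 4: +1 fires, +3 burnt (F count now 1)
Step 5: +0 fires, +1 burnt (F count now 0)
Fire out after step 5
Initially T: 17, now '.': 17
Total burnt (originally-T cells now '.'): 9

Answer: 9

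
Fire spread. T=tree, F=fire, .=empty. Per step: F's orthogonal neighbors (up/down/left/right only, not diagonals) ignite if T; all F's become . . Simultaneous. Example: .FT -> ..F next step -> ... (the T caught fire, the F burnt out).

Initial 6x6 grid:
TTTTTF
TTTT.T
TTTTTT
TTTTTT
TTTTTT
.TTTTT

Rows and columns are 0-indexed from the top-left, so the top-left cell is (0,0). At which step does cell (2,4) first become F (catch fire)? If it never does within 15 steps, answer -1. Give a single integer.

Step 1: cell (2,4)='T' (+2 fires, +1 burnt)
Step 2: cell (2,4)='T' (+2 fires, +2 burnt)
Step 3: cell (2,4)='F' (+4 fires, +2 burnt)
  -> target ignites at step 3
Step 4: cell (2,4)='.' (+5 fires, +4 burnt)
Step 5: cell (2,4)='.' (+6 fires, +5 burnt)
Step 6: cell (2,4)='.' (+5 fires, +6 burnt)
Step 7: cell (2,4)='.' (+4 fires, +5 burnt)
Step 8: cell (2,4)='.' (+3 fires, +4 burnt)
Step 9: cell (2,4)='.' (+2 fires, +3 burnt)
Step 10: cell (2,4)='.' (+0 fires, +2 burnt)
  fire out at step 10

3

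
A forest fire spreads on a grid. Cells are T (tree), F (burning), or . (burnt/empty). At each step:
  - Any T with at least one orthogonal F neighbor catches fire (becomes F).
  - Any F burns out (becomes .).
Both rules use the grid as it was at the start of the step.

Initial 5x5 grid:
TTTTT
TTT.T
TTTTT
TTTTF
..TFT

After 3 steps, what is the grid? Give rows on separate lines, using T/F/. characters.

Step 1: 4 trees catch fire, 2 burn out
  TTTTT
  TTT.T
  TTTTF
  TTTF.
  ..F.F
Step 2: 3 trees catch fire, 4 burn out
  TTTTT
  TTT.F
  TTTF.
  TTF..
  .....
Step 3: 3 trees catch fire, 3 burn out
  TTTTF
  TTT..
  TTF..
  TF...
  .....

TTTTF
TTT..
TTF..
TF...
.....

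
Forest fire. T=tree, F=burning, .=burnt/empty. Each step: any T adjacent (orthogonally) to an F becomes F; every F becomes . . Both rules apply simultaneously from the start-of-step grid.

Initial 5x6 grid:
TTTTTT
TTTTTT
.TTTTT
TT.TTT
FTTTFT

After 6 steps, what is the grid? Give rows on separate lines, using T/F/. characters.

Step 1: 5 trees catch fire, 2 burn out
  TTTTTT
  TTTTTT
  .TTTTT
  FT.TFT
  .FTF.F
Step 2: 5 trees catch fire, 5 burn out
  TTTTTT
  TTTTTT
  .TTTFT
  .F.F.F
  ..F...
Step 3: 4 trees catch fire, 5 burn out
  TTTTTT
  TTTTFT
  .FTF.F
  ......
  ......
Step 4: 5 trees catch fire, 4 burn out
  TTTTFT
  TFTF.F
  ..F...
  ......
  ......
Step 5: 5 trees catch fire, 5 burn out
  TFTF.F
  F.F...
  ......
  ......
  ......
Step 6: 2 trees catch fire, 5 burn out
  F.F...
  ......
  ......
  ......
  ......

F.F...
......
......
......
......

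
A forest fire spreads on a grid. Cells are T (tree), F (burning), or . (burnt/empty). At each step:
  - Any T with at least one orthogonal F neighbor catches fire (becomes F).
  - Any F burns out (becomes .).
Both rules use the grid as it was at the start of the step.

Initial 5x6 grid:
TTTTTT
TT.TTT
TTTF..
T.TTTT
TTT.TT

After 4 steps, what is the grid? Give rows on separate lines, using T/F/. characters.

Step 1: 3 trees catch fire, 1 burn out
  TTTTTT
  TT.FTT
  TTF...
  T.TFTT
  TTT.TT
Step 2: 5 trees catch fire, 3 burn out
  TTTFTT
  TT..FT
  TF....
  T.F.FT
  TTT.TT
Step 3: 8 trees catch fire, 5 burn out
  TTF.FT
  TF...F
  F.....
  T....F
  TTF.FT
Step 4: 6 trees catch fire, 8 burn out
  TF...F
  F.....
  ......
  F.....
  TF...F

TF...F
F.....
......
F.....
TF...F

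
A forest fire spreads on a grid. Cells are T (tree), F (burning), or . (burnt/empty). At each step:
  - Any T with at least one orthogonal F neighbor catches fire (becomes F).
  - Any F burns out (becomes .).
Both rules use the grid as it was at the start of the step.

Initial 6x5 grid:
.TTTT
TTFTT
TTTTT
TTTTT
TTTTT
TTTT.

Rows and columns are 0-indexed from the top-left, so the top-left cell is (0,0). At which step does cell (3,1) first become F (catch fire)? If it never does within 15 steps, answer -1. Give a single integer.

Step 1: cell (3,1)='T' (+4 fires, +1 burnt)
Step 2: cell (3,1)='T' (+7 fires, +4 burnt)
Step 3: cell (3,1)='F' (+6 fires, +7 burnt)
  -> target ignites at step 3
Step 4: cell (3,1)='.' (+5 fires, +6 burnt)
Step 5: cell (3,1)='.' (+4 fires, +5 burnt)
Step 6: cell (3,1)='.' (+1 fires, +4 burnt)
Step 7: cell (3,1)='.' (+0 fires, +1 burnt)
  fire out at step 7

3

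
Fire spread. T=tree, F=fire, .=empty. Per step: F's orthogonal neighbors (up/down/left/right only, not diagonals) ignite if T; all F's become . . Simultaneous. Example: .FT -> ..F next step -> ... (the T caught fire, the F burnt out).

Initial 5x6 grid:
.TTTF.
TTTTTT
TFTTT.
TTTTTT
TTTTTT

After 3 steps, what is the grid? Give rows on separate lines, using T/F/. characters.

Step 1: 6 trees catch fire, 2 burn out
  .TTF..
  TFTTFT
  F.FTT.
  TFTTTT
  TTTTTT
Step 2: 11 trees catch fire, 6 burn out
  .FF...
  F.FF.F
  ...FF.
  F.FTTT
  TFTTTT
Step 3: 4 trees catch fire, 11 burn out
  ......
  ......
  ......
  ...FFT
  F.FTTT

......
......
......
...FFT
F.FTTT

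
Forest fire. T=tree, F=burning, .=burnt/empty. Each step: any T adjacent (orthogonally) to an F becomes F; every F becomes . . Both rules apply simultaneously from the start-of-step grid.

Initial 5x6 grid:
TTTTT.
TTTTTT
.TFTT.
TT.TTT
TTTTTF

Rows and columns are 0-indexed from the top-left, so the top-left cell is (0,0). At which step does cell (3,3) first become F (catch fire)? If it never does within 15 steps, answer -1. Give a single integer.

Step 1: cell (3,3)='T' (+5 fires, +2 burnt)
Step 2: cell (3,3)='F' (+8 fires, +5 burnt)
  -> target ignites at step 2
Step 3: cell (3,3)='.' (+7 fires, +8 burnt)
Step 4: cell (3,3)='.' (+4 fires, +7 burnt)
Step 5: cell (3,3)='.' (+0 fires, +4 burnt)
  fire out at step 5

2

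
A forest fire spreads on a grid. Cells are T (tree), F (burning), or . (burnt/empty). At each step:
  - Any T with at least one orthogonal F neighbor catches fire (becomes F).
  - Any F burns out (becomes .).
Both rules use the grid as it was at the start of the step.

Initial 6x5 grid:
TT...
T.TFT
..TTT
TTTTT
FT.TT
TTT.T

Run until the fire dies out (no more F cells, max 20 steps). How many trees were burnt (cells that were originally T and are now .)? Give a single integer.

Step 1: +6 fires, +2 burnt (F count now 6)
Step 2: +5 fires, +6 burnt (F count now 5)
Step 3: +4 fires, +5 burnt (F count now 4)
Step 4: +1 fires, +4 burnt (F count now 1)
Step 5: +1 fires, +1 burnt (F count now 1)
Step 6: +0 fires, +1 burnt (F count now 0)
Fire out after step 6
Initially T: 20, now '.': 27
Total burnt (originally-T cells now '.'): 17

Answer: 17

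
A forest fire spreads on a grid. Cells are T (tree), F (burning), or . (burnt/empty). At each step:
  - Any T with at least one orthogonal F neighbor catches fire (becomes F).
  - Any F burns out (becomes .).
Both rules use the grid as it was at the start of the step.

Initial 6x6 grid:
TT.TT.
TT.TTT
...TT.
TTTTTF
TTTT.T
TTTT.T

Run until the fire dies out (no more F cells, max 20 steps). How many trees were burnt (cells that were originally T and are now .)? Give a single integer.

Step 1: +2 fires, +1 burnt (F count now 2)
Step 2: +3 fires, +2 burnt (F count now 3)
Step 3: +4 fires, +3 burnt (F count now 4)
Step 4: +6 fires, +4 burnt (F count now 6)
Step 5: +4 fires, +6 burnt (F count now 4)
Step 6: +2 fires, +4 burnt (F count now 2)
Step 7: +1 fires, +2 burnt (F count now 1)
Step 8: +0 fires, +1 burnt (F count now 0)
Fire out after step 8
Initially T: 26, now '.': 32
Total burnt (originally-T cells now '.'): 22

Answer: 22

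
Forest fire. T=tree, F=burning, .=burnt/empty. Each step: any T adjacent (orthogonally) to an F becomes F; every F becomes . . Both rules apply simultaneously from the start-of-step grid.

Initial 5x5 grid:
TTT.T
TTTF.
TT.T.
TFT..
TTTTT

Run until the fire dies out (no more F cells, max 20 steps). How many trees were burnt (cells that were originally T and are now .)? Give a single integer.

Answer: 16

Derivation:
Step 1: +6 fires, +2 burnt (F count now 6)
Step 2: +5 fires, +6 burnt (F count now 5)
Step 3: +3 fires, +5 burnt (F count now 3)
Step 4: +2 fires, +3 burnt (F count now 2)
Step 5: +0 fires, +2 burnt (F count now 0)
Fire out after step 5
Initially T: 17, now '.': 24
Total burnt (originally-T cells now '.'): 16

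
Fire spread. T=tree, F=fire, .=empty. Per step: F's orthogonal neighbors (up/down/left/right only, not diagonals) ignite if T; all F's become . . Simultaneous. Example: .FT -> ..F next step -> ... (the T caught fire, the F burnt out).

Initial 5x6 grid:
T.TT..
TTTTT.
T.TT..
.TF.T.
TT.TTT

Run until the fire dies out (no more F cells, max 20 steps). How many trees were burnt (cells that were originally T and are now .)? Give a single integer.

Step 1: +2 fires, +1 burnt (F count now 2)
Step 2: +3 fires, +2 burnt (F count now 3)
Step 3: +4 fires, +3 burnt (F count now 4)
Step 4: +3 fires, +4 burnt (F count now 3)
Step 5: +2 fires, +3 burnt (F count now 2)
Step 6: +0 fires, +2 burnt (F count now 0)
Fire out after step 6
Initially T: 18, now '.': 26
Total burnt (originally-T cells now '.'): 14

Answer: 14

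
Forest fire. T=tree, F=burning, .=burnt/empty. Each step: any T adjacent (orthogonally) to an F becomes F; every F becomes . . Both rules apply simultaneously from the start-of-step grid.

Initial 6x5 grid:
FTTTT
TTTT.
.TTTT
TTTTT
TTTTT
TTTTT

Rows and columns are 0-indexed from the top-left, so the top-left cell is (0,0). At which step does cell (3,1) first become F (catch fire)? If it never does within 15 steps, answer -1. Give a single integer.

Step 1: cell (3,1)='T' (+2 fires, +1 burnt)
Step 2: cell (3,1)='T' (+2 fires, +2 burnt)
Step 3: cell (3,1)='T' (+3 fires, +2 burnt)
Step 4: cell (3,1)='F' (+4 fires, +3 burnt)
  -> target ignites at step 4
Step 5: cell (3,1)='.' (+4 fires, +4 burnt)
Step 6: cell (3,1)='.' (+5 fires, +4 burnt)
Step 7: cell (3,1)='.' (+4 fires, +5 burnt)
Step 8: cell (3,1)='.' (+2 fires, +4 burnt)
Step 9: cell (3,1)='.' (+1 fires, +2 burnt)
Step 10: cell (3,1)='.' (+0 fires, +1 burnt)
  fire out at step 10

4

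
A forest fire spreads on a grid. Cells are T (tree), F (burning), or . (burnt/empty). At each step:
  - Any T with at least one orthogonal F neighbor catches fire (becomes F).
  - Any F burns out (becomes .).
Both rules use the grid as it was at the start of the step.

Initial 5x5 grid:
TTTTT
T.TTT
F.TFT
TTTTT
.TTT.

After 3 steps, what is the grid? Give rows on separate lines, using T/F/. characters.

Step 1: 6 trees catch fire, 2 burn out
  TTTTT
  F.TFT
  ..F.F
  FTTFT
  .TTT.
Step 2: 8 trees catch fire, 6 burn out
  FTTFT
  ..F.F
  .....
  .FF.F
  .TTF.
Step 3: 5 trees catch fire, 8 burn out
  .FF.F
  .....
  .....
  .....
  .FF..

.FF.F
.....
.....
.....
.FF..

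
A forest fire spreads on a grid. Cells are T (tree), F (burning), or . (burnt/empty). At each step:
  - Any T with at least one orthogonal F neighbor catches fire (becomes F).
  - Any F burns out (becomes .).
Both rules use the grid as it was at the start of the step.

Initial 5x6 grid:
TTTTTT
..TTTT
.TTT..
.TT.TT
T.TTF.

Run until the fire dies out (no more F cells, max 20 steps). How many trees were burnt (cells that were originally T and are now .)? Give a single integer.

Answer: 19

Derivation:
Step 1: +2 fires, +1 burnt (F count now 2)
Step 2: +2 fires, +2 burnt (F count now 2)
Step 3: +1 fires, +2 burnt (F count now 1)
Step 4: +2 fires, +1 burnt (F count now 2)
Step 5: +3 fires, +2 burnt (F count now 3)
Step 6: +2 fires, +3 burnt (F count now 2)
Step 7: +3 fires, +2 burnt (F count now 3)
Step 8: +3 fires, +3 burnt (F count now 3)
Step 9: +1 fires, +3 burnt (F count now 1)
Step 10: +0 fires, +1 burnt (F count now 0)
Fire out after step 10
Initially T: 20, now '.': 29
Total burnt (originally-T cells now '.'): 19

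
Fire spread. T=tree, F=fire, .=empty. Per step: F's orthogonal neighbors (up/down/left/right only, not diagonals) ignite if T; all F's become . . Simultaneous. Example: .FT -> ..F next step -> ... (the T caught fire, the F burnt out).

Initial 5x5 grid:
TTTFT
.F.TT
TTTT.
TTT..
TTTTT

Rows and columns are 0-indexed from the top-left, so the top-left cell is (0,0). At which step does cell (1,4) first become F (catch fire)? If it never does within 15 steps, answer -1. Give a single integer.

Step 1: cell (1,4)='T' (+5 fires, +2 burnt)
Step 2: cell (1,4)='F' (+6 fires, +5 burnt)
  -> target ignites at step 2
Step 3: cell (1,4)='.' (+3 fires, +6 burnt)
Step 4: cell (1,4)='.' (+2 fires, +3 burnt)
Step 5: cell (1,4)='.' (+1 fires, +2 burnt)
Step 6: cell (1,4)='.' (+1 fires, +1 burnt)
Step 7: cell (1,4)='.' (+0 fires, +1 burnt)
  fire out at step 7

2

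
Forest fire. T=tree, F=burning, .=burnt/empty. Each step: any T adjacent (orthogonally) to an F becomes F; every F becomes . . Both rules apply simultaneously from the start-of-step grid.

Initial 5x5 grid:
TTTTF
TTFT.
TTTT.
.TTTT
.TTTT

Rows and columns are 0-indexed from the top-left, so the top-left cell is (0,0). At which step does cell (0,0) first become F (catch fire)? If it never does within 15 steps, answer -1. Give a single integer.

Step 1: cell (0,0)='T' (+5 fires, +2 burnt)
Step 2: cell (0,0)='T' (+5 fires, +5 burnt)
Step 3: cell (0,0)='F' (+5 fires, +5 burnt)
  -> target ignites at step 3
Step 4: cell (0,0)='.' (+3 fires, +5 burnt)
Step 5: cell (0,0)='.' (+1 fires, +3 burnt)
Step 6: cell (0,0)='.' (+0 fires, +1 burnt)
  fire out at step 6

3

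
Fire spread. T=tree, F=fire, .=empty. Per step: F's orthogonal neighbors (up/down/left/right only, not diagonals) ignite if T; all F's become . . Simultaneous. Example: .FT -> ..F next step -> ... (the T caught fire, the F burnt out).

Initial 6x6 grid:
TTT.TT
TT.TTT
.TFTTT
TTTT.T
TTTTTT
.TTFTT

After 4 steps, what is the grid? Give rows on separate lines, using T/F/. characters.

Step 1: 6 trees catch fire, 2 burn out
  TTT.TT
  TT.TTT
  .F.FTT
  TTFT.T
  TTTFTT
  .TF.FT
Step 2: 9 trees catch fire, 6 burn out
  TTT.TT
  TF.FTT
  ....FT
  TF.F.T
  TTF.FT
  .F...F
Step 3: 7 trees catch fire, 9 burn out
  TFT.TT
  F...FT
  .....F
  F....T
  TF...F
  ......
Step 4: 6 trees catch fire, 7 burn out
  F.F.FT
  .....F
  ......
  .....F
  F.....
  ......

F.F.FT
.....F
......
.....F
F.....
......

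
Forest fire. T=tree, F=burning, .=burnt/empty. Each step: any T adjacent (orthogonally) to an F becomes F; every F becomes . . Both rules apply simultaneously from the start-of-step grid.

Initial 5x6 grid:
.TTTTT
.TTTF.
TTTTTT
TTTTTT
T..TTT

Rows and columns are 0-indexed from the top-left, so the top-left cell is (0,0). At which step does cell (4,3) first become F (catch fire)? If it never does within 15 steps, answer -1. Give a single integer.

Step 1: cell (4,3)='T' (+3 fires, +1 burnt)
Step 2: cell (4,3)='T' (+6 fires, +3 burnt)
Step 3: cell (4,3)='T' (+6 fires, +6 burnt)
Step 4: cell (4,3)='F' (+5 fires, +6 burnt)
  -> target ignites at step 4
Step 5: cell (4,3)='.' (+2 fires, +5 burnt)
Step 6: cell (4,3)='.' (+1 fires, +2 burnt)
Step 7: cell (4,3)='.' (+1 fires, +1 burnt)
Step 8: cell (4,3)='.' (+0 fires, +1 burnt)
  fire out at step 8

4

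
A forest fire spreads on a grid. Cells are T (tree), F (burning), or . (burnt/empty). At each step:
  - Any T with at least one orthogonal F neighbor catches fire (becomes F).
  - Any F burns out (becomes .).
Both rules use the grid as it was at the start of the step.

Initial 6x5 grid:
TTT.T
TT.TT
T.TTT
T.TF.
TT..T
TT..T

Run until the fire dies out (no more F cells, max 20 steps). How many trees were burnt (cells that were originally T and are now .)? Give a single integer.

Answer: 7

Derivation:
Step 1: +2 fires, +1 burnt (F count now 2)
Step 2: +3 fires, +2 burnt (F count now 3)
Step 3: +1 fires, +3 burnt (F count now 1)
Step 4: +1 fires, +1 burnt (F count now 1)
Step 5: +0 fires, +1 burnt (F count now 0)
Fire out after step 5
Initially T: 20, now '.': 17
Total burnt (originally-T cells now '.'): 7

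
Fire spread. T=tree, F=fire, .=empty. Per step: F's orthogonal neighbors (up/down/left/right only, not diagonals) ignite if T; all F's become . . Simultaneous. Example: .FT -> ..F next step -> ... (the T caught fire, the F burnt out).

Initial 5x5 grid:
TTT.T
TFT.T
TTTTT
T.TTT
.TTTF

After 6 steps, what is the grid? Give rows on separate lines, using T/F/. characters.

Step 1: 6 trees catch fire, 2 burn out
  TFT.T
  F.F.T
  TFTTT
  T.TTF
  .TTF.
Step 2: 7 trees catch fire, 6 burn out
  F.F.T
  ....T
  F.FTF
  T.TF.
  .TF..
Step 3: 5 trees catch fire, 7 burn out
  ....T
  ....F
  ...F.
  F.F..
  .F...
Step 4: 1 trees catch fire, 5 burn out
  ....F
  .....
  .....
  .....
  .....
Step 5: 0 trees catch fire, 1 burn out
  .....
  .....
  .....
  .....
  .....
Step 6: 0 trees catch fire, 0 burn out
  .....
  .....
  .....
  .....
  .....

.....
.....
.....
.....
.....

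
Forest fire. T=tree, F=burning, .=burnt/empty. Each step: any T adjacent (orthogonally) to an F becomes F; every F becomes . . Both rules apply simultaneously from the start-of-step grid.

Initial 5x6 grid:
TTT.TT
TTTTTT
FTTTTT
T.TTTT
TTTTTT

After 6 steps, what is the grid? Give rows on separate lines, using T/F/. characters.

Step 1: 3 trees catch fire, 1 burn out
  TTT.TT
  FTTTTT
  .FTTTT
  F.TTTT
  TTTTTT
Step 2: 4 trees catch fire, 3 burn out
  FTT.TT
  .FTTTT
  ..FTTT
  ..TTTT
  FTTTTT
Step 3: 5 trees catch fire, 4 burn out
  .FT.TT
  ..FTTT
  ...FTT
  ..FTTT
  .FTTTT
Step 4: 5 trees catch fire, 5 burn out
  ..F.TT
  ...FTT
  ....FT
  ...FTT
  ..FTTT
Step 5: 4 trees catch fire, 5 burn out
  ....TT
  ....FT
  .....F
  ....FT
  ...FTT
Step 6: 4 trees catch fire, 4 burn out
  ....FT
  .....F
  ......
  .....F
  ....FT

....FT
.....F
......
.....F
....FT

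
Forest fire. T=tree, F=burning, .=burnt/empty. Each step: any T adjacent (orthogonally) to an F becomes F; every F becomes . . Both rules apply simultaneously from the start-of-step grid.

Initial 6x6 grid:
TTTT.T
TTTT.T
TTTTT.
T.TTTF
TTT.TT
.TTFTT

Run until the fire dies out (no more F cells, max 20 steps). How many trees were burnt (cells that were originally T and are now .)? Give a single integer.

Answer: 26

Derivation:
Step 1: +4 fires, +2 burnt (F count now 4)
Step 2: +6 fires, +4 burnt (F count now 6)
Step 3: +3 fires, +6 burnt (F count now 3)
Step 4: +3 fires, +3 burnt (F count now 3)
Step 5: +4 fires, +3 burnt (F count now 4)
Step 6: +3 fires, +4 burnt (F count now 3)
Step 7: +2 fires, +3 burnt (F count now 2)
Step 8: +1 fires, +2 burnt (F count now 1)
Step 9: +0 fires, +1 burnt (F count now 0)
Fire out after step 9
Initially T: 28, now '.': 34
Total burnt (originally-T cells now '.'): 26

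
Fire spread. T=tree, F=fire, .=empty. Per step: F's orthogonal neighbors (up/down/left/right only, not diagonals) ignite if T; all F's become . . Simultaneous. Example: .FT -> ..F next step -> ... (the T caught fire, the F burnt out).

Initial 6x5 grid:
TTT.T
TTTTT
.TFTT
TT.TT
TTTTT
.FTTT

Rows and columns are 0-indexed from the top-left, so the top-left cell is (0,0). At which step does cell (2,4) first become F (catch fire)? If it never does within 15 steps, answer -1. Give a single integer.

Step 1: cell (2,4)='T' (+5 fires, +2 burnt)
Step 2: cell (2,4)='F' (+9 fires, +5 burnt)
  -> target ignites at step 2
Step 3: cell (2,4)='.' (+7 fires, +9 burnt)
Step 4: cell (2,4)='.' (+3 fires, +7 burnt)
Step 5: cell (2,4)='.' (+0 fires, +3 burnt)
  fire out at step 5

2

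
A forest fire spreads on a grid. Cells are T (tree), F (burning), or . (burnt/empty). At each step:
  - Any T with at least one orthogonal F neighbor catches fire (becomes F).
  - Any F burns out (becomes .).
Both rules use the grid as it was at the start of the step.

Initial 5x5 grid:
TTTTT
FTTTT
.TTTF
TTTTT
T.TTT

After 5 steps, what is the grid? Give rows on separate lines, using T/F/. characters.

Step 1: 5 trees catch fire, 2 burn out
  FTTTT
  .FTTF
  .TTF.
  TTTTF
  T.TTT
Step 2: 8 trees catch fire, 5 burn out
  .FTTF
  ..FF.
  .FF..
  TTTF.
  T.TTF
Step 3: 5 trees catch fire, 8 burn out
  ..FF.
  .....
  .....
  TFF..
  T.TF.
Step 4: 2 trees catch fire, 5 burn out
  .....
  .....
  .....
  F....
  T.F..
Step 5: 1 trees catch fire, 2 burn out
  .....
  .....
  .....
  .....
  F....

.....
.....
.....
.....
F....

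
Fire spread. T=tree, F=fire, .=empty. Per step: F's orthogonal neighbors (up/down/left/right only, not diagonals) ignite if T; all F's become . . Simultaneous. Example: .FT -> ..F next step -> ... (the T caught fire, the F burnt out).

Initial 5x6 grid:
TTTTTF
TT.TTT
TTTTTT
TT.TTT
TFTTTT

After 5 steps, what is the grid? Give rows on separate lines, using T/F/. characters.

Step 1: 5 trees catch fire, 2 burn out
  TTTTF.
  TT.TTF
  TTTTTT
  TF.TTT
  F.FTTT
Step 2: 6 trees catch fire, 5 burn out
  TTTF..
  TT.TF.
  TFTTTF
  F..TTT
  ...FTT
Step 3: 9 trees catch fire, 6 burn out
  TTF...
  TF.F..
  F.FTF.
  ...FTF
  ....FT
Step 4: 5 trees catch fire, 9 burn out
  TF....
  F.....
  ...F..
  ....F.
  .....F
Step 5: 1 trees catch fire, 5 burn out
  F.....
  ......
  ......
  ......
  ......

F.....
......
......
......
......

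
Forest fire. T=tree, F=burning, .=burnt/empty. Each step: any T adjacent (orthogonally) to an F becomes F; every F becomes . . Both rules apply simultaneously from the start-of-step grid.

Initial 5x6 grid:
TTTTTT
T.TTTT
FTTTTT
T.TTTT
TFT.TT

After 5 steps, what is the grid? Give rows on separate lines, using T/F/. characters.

Step 1: 5 trees catch fire, 2 burn out
  TTTTTT
  F.TTTT
  .FTTTT
  F.TTTT
  F.F.TT
Step 2: 3 trees catch fire, 5 burn out
  FTTTTT
  ..TTTT
  ..FTTT
  ..FTTT
  ....TT
Step 3: 4 trees catch fire, 3 burn out
  .FTTTT
  ..FTTT
  ...FTT
  ...FTT
  ....TT
Step 4: 4 trees catch fire, 4 burn out
  ..FTTT
  ...FTT
  ....FT
  ....FT
  ....TT
Step 5: 5 trees catch fire, 4 burn out
  ...FTT
  ....FT
  .....F
  .....F
  ....FT

...FTT
....FT
.....F
.....F
....FT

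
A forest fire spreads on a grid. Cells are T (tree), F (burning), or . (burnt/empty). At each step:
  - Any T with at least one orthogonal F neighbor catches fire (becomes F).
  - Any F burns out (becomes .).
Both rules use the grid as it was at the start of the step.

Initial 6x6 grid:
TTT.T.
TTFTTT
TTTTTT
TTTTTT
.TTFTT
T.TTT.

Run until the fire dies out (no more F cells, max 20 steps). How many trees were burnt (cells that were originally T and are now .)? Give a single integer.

Answer: 28

Derivation:
Step 1: +8 fires, +2 burnt (F count now 8)
Step 2: +11 fires, +8 burnt (F count now 11)
Step 3: +7 fires, +11 burnt (F count now 7)
Step 4: +2 fires, +7 burnt (F count now 2)
Step 5: +0 fires, +2 burnt (F count now 0)
Fire out after step 5
Initially T: 29, now '.': 35
Total burnt (originally-T cells now '.'): 28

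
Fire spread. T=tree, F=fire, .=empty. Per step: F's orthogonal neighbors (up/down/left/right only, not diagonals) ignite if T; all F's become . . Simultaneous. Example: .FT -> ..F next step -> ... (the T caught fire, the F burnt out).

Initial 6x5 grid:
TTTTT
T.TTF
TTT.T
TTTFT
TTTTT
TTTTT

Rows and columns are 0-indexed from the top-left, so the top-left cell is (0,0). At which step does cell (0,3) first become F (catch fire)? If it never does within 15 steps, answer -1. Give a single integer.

Step 1: cell (0,3)='T' (+6 fires, +2 burnt)
Step 2: cell (0,3)='F' (+7 fires, +6 burnt)
  -> target ignites at step 2
Step 3: cell (0,3)='.' (+6 fires, +7 burnt)
Step 4: cell (0,3)='.' (+4 fires, +6 burnt)
Step 5: cell (0,3)='.' (+3 fires, +4 burnt)
Step 6: cell (0,3)='.' (+0 fires, +3 burnt)
  fire out at step 6

2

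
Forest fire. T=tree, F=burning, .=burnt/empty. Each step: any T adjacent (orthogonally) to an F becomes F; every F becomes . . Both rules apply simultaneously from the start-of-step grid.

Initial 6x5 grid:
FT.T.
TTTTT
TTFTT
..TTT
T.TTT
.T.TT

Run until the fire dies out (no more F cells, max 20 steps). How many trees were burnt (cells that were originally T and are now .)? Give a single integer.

Answer: 19

Derivation:
Step 1: +6 fires, +2 burnt (F count now 6)
Step 2: +6 fires, +6 burnt (F count now 6)
Step 3: +4 fires, +6 burnt (F count now 4)
Step 4: +2 fires, +4 burnt (F count now 2)
Step 5: +1 fires, +2 burnt (F count now 1)
Step 6: +0 fires, +1 burnt (F count now 0)
Fire out after step 6
Initially T: 21, now '.': 28
Total burnt (originally-T cells now '.'): 19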